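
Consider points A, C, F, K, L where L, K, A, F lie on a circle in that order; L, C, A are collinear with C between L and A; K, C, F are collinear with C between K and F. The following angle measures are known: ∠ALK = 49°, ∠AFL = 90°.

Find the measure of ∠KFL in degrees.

∠KFL = 41°

1. ∠AKL = 90°  [cyclic LKAF, opposite ∠K+∠F]
2. ∠KAL = 41°  [△LKA]
3. ∠KFL = 41°  [same arc LK]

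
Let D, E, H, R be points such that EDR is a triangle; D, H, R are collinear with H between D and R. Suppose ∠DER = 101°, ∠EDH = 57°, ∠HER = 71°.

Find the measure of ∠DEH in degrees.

∠DEH = 30°

1. ∠EDR = 57°  [H on ray DR]
2. ∠DRE = 22°  [△EDR]
3. ∠ERH = 22°  [H on ray RD]
4. ∠EHR = 87°  [△EHR]
5. ∠DHE = 93°  [linear pair at H on DR]
6. ∠DEH = 30°  [△EDH]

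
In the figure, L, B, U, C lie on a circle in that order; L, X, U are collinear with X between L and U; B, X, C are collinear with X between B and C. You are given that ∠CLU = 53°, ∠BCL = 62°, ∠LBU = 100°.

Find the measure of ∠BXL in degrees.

∠BXL = 115°

1. ∠CBU = 53°  [same arc UC]
2. ∠BUL = 62°  [same arc LB]
3. ∠BXU = 65°  [△BXU]
4. ∠BXL = 115°  [linear pair at X on LU]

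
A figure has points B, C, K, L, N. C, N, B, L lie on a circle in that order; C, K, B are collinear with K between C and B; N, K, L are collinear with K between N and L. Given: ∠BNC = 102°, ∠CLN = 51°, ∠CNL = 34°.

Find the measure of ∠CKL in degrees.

∠CKL = 61°

1. ∠BLC = 78°  [cyclic CNBL, opposite ∠N+∠L]
2. ∠CBL = 34°  [same arc CL]
3. ∠BCL = 68°  [△CBL]
4. ∠CKL = 61°  [△CKL]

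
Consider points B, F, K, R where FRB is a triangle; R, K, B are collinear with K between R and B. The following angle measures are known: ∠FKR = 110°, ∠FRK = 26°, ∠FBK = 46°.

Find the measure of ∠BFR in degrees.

∠BFR = 108°

1. ∠BRF = 26°  [K on ray RB]
2. ∠FBR = 46°  [K on ray BR]
3. ∠BFR = 108°  [△FRB]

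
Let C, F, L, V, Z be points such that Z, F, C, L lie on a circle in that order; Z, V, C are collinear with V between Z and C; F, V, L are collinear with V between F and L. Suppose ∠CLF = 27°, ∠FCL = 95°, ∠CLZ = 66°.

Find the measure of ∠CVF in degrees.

1. ∠CZF = 27°  [same arc FC]
2. ∠CFL = 58°  [△FCL]
3. ∠CFZ = 114°  [cyclic ZFCL, opposite ∠F+∠L]
4. ∠FCZ = 39°  [△ZFC]
5. ∠CVF = 83°  [△FVC]

∠CVF = 83°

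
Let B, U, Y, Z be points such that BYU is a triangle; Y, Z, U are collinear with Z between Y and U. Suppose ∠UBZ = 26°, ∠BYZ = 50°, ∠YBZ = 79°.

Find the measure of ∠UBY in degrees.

1. ∠BZY = 51°  [△BYZ]
2. ∠BYU = 50°  [Z on ray YU]
3. ∠BZU = 129°  [linear pair at Z on YU]
4. ∠BUZ = 25°  [△BZU]
5. ∠BUY = 25°  [Z on ray UY]
6. ∠UBY = 105°  [△BYU]

∠UBY = 105°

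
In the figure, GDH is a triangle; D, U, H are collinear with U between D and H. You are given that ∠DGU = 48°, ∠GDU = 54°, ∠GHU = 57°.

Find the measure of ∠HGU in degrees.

1. ∠DUG = 78°  [△GDU]
2. ∠GUH = 102°  [linear pair at U on DH]
3. ∠HGU = 21°  [△GUH]

∠HGU = 21°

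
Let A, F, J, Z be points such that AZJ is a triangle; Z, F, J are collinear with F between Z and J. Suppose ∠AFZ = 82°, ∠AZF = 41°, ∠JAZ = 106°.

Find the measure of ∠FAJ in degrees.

∠FAJ = 49°

1. ∠AFJ = 98°  [linear pair at F on ZJ]
2. ∠AZJ = 41°  [F on ray ZJ]
3. ∠AJZ = 33°  [△AZJ]
4. ∠AJF = 33°  [F on ray JZ]
5. ∠FAJ = 49°  [△AFJ]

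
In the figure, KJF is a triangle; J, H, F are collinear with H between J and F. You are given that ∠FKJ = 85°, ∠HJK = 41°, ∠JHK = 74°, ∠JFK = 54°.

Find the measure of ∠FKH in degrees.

1. ∠FHK = 106°  [linear pair at H on JF]
2. ∠HFK = 54°  [H on ray FJ]
3. ∠FKH = 20°  [△KHF]

∠FKH = 20°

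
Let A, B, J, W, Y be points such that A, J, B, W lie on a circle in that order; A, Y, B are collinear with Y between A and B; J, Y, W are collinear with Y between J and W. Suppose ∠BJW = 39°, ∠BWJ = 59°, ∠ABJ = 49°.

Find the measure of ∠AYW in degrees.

1. ∠BAW = 39°  [same arc BW]
2. ∠AWJ = 49°  [same arc AJ]
3. ∠AYW = 92°  [△AYW]

∠AYW = 92°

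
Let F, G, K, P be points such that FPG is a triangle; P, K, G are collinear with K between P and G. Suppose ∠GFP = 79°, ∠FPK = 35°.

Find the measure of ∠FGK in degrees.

1. ∠FPG = 35°  [K on ray PG]
2. ∠FGP = 66°  [△FPG]
3. ∠FGK = 66°  [K on ray GP]

∠FGK = 66°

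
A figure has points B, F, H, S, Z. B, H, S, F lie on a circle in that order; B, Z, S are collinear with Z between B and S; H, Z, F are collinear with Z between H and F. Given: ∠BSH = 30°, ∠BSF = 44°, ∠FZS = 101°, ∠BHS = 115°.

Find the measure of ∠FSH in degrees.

∠FSH = 74°

1. ∠BFH = 30°  [same arc BH]
2. ∠BHF = 44°  [same arc BF]
3. ∠FBH = 106°  [△BHF]
4. ∠FSH = 74°  [cyclic BHSF, opposite ∠B+∠S]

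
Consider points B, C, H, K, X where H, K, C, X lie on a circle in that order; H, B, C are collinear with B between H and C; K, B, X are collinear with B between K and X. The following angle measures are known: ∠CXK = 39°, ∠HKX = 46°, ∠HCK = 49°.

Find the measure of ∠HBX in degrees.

∠HBX = 85°

1. ∠HCX = 46°  [same arc HX]
2. ∠CBX = 95°  [△CBX]
3. ∠HBX = 85°  [linear pair at B on HC]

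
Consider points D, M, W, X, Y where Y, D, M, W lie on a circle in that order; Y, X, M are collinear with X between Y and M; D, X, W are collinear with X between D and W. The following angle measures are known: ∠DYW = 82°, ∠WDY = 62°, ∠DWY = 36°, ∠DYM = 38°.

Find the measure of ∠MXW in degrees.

1. ∠WMY = 62°  [same arc YW]
2. ∠DWM = 38°  [same arc DM]
3. ∠MXW = 80°  [△MXW]

∠MXW = 80°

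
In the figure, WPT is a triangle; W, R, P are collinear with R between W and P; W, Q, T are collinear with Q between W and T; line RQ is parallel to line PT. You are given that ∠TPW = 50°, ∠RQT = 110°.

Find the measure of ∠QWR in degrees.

∠QWR = 60°

1. ∠QRW = 50°  [RQ∥PT, corresponding at R]
2. ∠RQW = 70°  [linear pair at Q on WT]
3. ∠QWR = 60°  [△WRQ]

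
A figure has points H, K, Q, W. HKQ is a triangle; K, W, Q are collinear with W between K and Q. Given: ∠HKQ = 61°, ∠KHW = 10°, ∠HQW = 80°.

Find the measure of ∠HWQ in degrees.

1. ∠HKW = 61°  [W on ray KQ]
2. ∠HWK = 109°  [△HKW]
3. ∠HWQ = 71°  [linear pair at W on KQ]

∠HWQ = 71°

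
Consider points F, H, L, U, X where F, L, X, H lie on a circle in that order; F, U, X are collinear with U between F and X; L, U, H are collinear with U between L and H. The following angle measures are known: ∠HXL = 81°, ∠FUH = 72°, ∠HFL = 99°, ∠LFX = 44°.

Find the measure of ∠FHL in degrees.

1. ∠LUX = 72°  [vertical angles at U]
2. ∠FUL = 108°  [linear pair at U on FX]
3. ∠FLH = 28°  [△FUL]
4. ∠FHL = 53°  [△FLH]

∠FHL = 53°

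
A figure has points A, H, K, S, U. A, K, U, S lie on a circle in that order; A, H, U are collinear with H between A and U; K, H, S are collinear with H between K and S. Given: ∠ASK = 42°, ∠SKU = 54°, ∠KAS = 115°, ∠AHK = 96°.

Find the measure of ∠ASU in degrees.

1. ∠AKS = 23°  [△AKS]
2. ∠SAU = 54°  [same arc US]
3. ∠AUS = 23°  [same arc AS]
4. ∠ASU = 103°  [△AUS]

∠ASU = 103°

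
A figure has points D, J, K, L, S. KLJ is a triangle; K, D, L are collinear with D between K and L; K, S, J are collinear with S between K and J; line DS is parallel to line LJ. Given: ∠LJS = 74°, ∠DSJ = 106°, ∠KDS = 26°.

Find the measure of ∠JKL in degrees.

∠JKL = 80°

1. ∠KJL = 74°  [S on ray JK]
2. ∠JLK = 26°  [DS∥LJ, corresponding at D]
3. ∠JKL = 80°  [△KLJ]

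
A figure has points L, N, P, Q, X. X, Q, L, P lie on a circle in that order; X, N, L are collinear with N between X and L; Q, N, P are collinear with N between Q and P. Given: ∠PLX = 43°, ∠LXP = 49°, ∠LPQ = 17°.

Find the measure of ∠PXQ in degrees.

∠PXQ = 66°

1. ∠LQP = 49°  [same arc LP]
2. ∠PLQ = 114°  [△QLP]
3. ∠PXQ = 66°  [cyclic XQLP, opposite ∠X+∠L]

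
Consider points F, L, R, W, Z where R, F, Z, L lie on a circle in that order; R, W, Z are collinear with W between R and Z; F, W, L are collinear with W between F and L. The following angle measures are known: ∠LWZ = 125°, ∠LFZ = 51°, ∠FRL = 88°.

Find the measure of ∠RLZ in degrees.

∠RLZ = 111°

1. ∠LRZ = 51°  [same arc ZL]
2. ∠FZL = 92°  [cyclic RFZL, opposite ∠R+∠Z]
3. ∠FLZ = 37°  [△FZL]
4. ∠LZR = 18°  [△ZWL]
5. ∠RLZ = 111°  [△RZL]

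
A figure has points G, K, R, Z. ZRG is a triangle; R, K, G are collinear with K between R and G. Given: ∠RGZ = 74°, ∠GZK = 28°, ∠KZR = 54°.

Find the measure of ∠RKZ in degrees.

1. ∠KGZ = 74°  [K on ray GR]
2. ∠GKZ = 78°  [△ZKG]
3. ∠RKZ = 102°  [linear pair at K on RG]

∠RKZ = 102°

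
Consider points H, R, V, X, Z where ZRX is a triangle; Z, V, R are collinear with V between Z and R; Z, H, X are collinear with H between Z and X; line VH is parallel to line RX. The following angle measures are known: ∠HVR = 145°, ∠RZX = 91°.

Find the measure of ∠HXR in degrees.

∠HXR = 54°

1. ∠HVZ = 35°  [linear pair at V on ZR]
2. ∠HZV = 91°  [V on ZR, H on ZX]
3. ∠VHZ = 54°  [△ZVH]
4. ∠VHX = 126°  [linear pair at H on ZX]
5. ∠HXR = 54°  [VH∥RX, co-interior at X–H]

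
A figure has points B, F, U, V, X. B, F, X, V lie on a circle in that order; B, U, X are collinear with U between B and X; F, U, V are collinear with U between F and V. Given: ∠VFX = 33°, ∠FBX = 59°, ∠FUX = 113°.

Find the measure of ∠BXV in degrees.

∠BXV = 54°

1. ∠VBX = 33°  [same arc XV]
2. ∠BXF = 34°  [△FUX]
3. ∠BFX = 87°  [△BFX]
4. ∠BVX = 93°  [cyclic BFXV, opposite ∠F+∠V]
5. ∠BXV = 54°  [△BXV]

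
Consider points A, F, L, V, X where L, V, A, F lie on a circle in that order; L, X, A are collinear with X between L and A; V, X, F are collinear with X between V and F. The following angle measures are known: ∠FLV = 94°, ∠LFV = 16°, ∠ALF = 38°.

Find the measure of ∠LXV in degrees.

1. ∠LAV = 16°  [same arc LV]
2. ∠AVF = 38°  [same arc AF]
3. ∠AXV = 126°  [△VXA]
4. ∠LXV = 54°  [linear pair at X on LA]

∠LXV = 54°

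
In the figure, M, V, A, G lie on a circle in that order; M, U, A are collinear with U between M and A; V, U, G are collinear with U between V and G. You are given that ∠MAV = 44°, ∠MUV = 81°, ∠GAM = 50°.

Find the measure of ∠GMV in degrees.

1. ∠MGV = 44°  [same arc MV]
2. ∠GVM = 50°  [same arc MG]
3. ∠GMV = 86°  [△MVG]

∠GMV = 86°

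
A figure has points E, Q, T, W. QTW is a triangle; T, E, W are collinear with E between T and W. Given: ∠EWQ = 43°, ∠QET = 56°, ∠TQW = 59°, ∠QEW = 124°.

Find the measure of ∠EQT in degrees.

∠EQT = 46°

1. ∠QWT = 43°  [E on ray WT]
2. ∠QTW = 78°  [△QTW]
3. ∠ETQ = 78°  [E on ray TW]
4. ∠EQT = 46°  [△QTE]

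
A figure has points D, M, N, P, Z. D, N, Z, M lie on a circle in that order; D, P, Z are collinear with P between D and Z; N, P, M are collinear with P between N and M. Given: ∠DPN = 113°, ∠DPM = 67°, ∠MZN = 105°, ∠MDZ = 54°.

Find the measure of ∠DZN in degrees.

1. ∠NPZ = 67°  [linear pair at P on DZ]
2. ∠MNZ = 54°  [same arc ZM]
3. ∠DZN = 59°  [△NPZ]

∠DZN = 59°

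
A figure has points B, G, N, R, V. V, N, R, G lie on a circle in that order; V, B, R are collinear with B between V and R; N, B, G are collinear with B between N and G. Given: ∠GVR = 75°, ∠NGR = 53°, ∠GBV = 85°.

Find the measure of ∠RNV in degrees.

∠RNV = 107°

1. ∠GNR = 75°  [same arc RG]
2. ∠NVR = 53°  [same arc NR]
3. ∠NBR = 85°  [vertical angles at B]
4. ∠NRV = 20°  [△NBR]
5. ∠RNV = 107°  [△VNR]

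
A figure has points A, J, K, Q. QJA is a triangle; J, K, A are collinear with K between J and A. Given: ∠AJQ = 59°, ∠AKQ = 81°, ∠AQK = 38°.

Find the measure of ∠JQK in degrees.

1. ∠KJQ = 59°  [K on ray JA]
2. ∠JKQ = 99°  [linear pair at K on JA]
3. ∠JQK = 22°  [△QJK]

∠JQK = 22°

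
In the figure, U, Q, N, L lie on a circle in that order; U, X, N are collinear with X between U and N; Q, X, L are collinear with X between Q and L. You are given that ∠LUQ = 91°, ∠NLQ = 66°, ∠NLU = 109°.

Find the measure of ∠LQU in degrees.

1. ∠NUQ = 66°  [same arc QN]
2. ∠NQU = 71°  [cyclic UQNL, opposite ∠Q+∠L]
3. ∠QNU = 43°  [△UQN]
4. ∠QLU = 43°  [same arc UQ]
5. ∠LQU = 46°  [△UQL]

∠LQU = 46°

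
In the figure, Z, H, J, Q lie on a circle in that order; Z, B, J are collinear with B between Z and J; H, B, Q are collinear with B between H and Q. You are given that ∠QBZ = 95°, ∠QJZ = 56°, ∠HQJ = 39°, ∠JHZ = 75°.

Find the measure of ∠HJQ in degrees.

∠HJQ = 122°

1. ∠HBJ = 95°  [vertical angles at B]
2. ∠HZJ = 39°  [same arc HJ]
3. ∠HJZ = 66°  [△ZHJ]
4. ∠JHQ = 19°  [△HBJ]
5. ∠HJQ = 122°  [△HJQ]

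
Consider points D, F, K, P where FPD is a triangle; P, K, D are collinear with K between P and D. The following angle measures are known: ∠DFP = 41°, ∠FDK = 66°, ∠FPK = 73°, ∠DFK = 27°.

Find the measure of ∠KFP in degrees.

1. ∠DKF = 87°  [△FKD]
2. ∠FKP = 93°  [linear pair at K on PD]
3. ∠KFP = 14°  [△FPK]

∠KFP = 14°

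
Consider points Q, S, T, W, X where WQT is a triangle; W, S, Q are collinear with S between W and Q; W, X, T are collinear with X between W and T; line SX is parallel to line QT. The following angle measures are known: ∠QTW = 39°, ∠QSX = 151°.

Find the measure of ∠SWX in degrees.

∠SWX = 112°

1. ∠SXW = 39°  [SX∥QT, corresponding at X]
2. ∠WSX = 29°  [linear pair at S on WQ]
3. ∠SWX = 112°  [△WSX]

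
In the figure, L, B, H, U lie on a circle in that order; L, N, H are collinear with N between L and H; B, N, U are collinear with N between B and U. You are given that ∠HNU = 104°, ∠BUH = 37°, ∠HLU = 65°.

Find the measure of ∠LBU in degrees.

∠LBU = 39°

1. ∠BNL = 104°  [vertical angles at N]
2. ∠BLH = 37°  [same arc BH]
3. ∠LBU = 39°  [△LNB]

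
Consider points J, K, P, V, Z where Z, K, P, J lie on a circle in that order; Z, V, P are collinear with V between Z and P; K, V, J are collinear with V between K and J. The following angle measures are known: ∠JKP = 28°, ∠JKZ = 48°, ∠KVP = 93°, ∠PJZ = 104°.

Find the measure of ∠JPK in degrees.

∠JPK = 107°

1. ∠JZP = 28°  [same arc PJ]
2. ∠JVZ = 93°  [vertical angles at V]
3. ∠KJZ = 59°  [△ZVJ]
4. ∠JZK = 73°  [△ZKJ]
5. ∠JPK = 107°  [cyclic ZKPJ, opposite ∠Z+∠P]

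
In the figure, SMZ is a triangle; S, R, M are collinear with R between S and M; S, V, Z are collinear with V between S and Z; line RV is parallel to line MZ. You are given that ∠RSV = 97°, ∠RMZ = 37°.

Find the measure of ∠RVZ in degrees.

1. ∠MSZ = 97°  [R on SM, V on SZ]
2. ∠SMZ = 37°  [R on ray MS]
3. ∠MZS = 46°  [△SMZ]
4. ∠RVS = 46°  [RV∥MZ, corresponding at V]
5. ∠RVZ = 134°  [linear pair at V on SZ]

∠RVZ = 134°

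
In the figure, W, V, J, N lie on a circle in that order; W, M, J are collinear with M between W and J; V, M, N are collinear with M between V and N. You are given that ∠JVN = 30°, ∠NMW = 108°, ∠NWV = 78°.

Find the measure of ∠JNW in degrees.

∠JNW = 90°

1. ∠JWN = 30°  [same arc JN]
2. ∠VNW = 42°  [△WMN]
3. ∠NVW = 60°  [△WVN]
4. ∠NJW = 60°  [same arc WN]
5. ∠JNW = 90°  [△WJN]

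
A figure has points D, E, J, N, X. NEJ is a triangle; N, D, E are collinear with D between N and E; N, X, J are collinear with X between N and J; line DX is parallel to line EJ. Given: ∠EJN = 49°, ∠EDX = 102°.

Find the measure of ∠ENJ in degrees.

∠ENJ = 53°

1. ∠DXN = 49°  [DX∥EJ, corresponding at X]
2. ∠NDX = 78°  [linear pair at D on NE]
3. ∠DNX = 53°  [△NDX]
4. ∠ENJ = 53°  [D on NE, X on NJ]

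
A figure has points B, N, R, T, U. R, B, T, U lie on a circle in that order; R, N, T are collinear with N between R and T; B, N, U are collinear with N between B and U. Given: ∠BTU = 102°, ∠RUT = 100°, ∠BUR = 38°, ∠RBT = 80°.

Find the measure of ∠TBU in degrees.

∠TBU = 16°

1. ∠BTR = 38°  [same arc RB]
2. ∠BRT = 62°  [△RBT]
3. ∠BUT = 62°  [same arc BT]
4. ∠TBU = 16°  [△BTU]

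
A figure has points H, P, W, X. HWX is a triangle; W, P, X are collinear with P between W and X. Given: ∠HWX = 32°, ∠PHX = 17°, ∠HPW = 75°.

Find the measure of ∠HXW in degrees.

1. ∠HPX = 105°  [linear pair at P on WX]
2. ∠HXP = 58°  [△HPX]
3. ∠HXW = 58°  [P on ray XW]

∠HXW = 58°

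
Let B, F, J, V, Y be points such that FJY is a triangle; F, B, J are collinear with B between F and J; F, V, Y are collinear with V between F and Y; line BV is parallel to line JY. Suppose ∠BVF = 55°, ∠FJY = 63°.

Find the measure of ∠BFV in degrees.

1. ∠FYJ = 55°  [BV∥JY, corresponding at V]
2. ∠JFY = 62°  [△FJY]
3. ∠BFV = 62°  [B on FJ, V on FY]

∠BFV = 62°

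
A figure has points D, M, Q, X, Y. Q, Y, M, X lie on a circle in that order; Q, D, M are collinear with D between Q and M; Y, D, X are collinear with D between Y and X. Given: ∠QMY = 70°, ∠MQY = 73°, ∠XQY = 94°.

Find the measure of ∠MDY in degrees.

∠MDY = 89°

1. ∠MXY = 73°  [same arc YM]
2. ∠XMY = 86°  [cyclic QYMX, opposite ∠Q+∠M]
3. ∠MYX = 21°  [△YMX]
4. ∠MDY = 89°  [△YDM]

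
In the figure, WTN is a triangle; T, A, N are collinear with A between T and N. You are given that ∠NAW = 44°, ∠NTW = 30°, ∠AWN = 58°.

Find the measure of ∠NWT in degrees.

∠NWT = 72°

1. ∠ANW = 78°  [△WAN]
2. ∠TNW = 78°  [A on ray NT]
3. ∠NWT = 72°  [△WTN]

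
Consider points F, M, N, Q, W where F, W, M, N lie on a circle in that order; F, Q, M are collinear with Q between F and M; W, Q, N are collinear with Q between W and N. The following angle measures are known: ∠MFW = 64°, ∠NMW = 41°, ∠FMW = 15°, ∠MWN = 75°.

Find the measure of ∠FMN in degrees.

∠FMN = 26°

1. ∠FWM = 101°  [△FWM]
2. ∠MFN = 75°  [same arc MN]
3. ∠FNM = 79°  [cyclic FWMN, opposite ∠W+∠N]
4. ∠FMN = 26°  [△FMN]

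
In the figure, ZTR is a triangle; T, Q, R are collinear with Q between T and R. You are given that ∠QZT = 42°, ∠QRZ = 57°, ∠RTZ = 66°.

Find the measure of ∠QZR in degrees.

∠QZR = 15°

1. ∠QTZ = 66°  [Q on ray TR]
2. ∠TQZ = 72°  [△ZTQ]
3. ∠RQZ = 108°  [linear pair at Q on TR]
4. ∠QZR = 15°  [△ZQR]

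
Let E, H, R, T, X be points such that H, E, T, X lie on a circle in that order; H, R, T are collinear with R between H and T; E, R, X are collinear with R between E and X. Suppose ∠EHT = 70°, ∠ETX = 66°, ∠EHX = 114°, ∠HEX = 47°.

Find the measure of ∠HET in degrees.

1. ∠EXT = 70°  [same arc ET]
2. ∠ERH = 63°  [△HRE]
3. ∠TEX = 44°  [△ETX]
4. ∠ERT = 117°  [linear pair at R on HT]
5. ∠ETH = 19°  [△ERT]
6. ∠HET = 91°  [△HET]

∠HET = 91°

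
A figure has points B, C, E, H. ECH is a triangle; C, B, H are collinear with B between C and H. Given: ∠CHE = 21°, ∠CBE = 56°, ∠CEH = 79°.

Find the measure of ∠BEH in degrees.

1. ∠BHE = 21°  [B on ray HC]
2. ∠EBH = 124°  [linear pair at B on CH]
3. ∠BEH = 35°  [△EBH]

∠BEH = 35°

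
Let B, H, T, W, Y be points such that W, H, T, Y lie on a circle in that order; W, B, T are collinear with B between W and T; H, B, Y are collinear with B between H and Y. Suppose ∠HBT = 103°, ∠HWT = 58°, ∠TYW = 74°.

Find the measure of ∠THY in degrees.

∠THY = 61°

1. ∠THW = 106°  [cyclic WHTY, opposite ∠H+∠Y]
2. ∠HTW = 16°  [△WHT]
3. ∠THY = 61°  [△HBT]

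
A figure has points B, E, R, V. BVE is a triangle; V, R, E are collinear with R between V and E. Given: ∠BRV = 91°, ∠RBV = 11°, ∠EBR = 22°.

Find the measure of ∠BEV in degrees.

∠BEV = 69°

1. ∠BRE = 89°  [linear pair at R on VE]
2. ∠BER = 69°  [△BRE]
3. ∠BEV = 69°  [R on ray EV]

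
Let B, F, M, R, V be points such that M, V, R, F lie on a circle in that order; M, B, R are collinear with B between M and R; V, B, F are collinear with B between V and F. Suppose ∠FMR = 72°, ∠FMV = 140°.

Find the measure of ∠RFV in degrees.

∠RFV = 68°

1. ∠FVR = 72°  [same arc RF]
2. ∠FRV = 40°  [cyclic MVRF, opposite ∠M+∠R]
3. ∠RFV = 68°  [△VRF]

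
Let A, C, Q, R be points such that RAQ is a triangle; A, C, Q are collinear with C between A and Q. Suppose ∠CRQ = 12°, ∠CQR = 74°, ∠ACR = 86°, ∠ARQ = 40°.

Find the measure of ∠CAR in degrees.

1. ∠AQR = 74°  [C on ray QA]
2. ∠QAR = 66°  [△RAQ]
3. ∠CAR = 66°  [C on ray AQ]

∠CAR = 66°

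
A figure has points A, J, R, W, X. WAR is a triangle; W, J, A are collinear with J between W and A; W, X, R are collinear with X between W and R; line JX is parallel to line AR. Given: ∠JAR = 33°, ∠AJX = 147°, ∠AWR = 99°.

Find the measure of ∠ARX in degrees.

1. ∠RAW = 33°  [J on ray AW]
2. ∠ARW = 48°  [△WAR]
3. ∠ARX = 48°  [X on ray RW]

∠ARX = 48°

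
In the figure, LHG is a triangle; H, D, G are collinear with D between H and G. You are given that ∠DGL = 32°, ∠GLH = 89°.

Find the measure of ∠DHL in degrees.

1. ∠HGL = 32°  [D on ray GH]
2. ∠GHL = 59°  [△LHG]
3. ∠DHL = 59°  [D on ray HG]

∠DHL = 59°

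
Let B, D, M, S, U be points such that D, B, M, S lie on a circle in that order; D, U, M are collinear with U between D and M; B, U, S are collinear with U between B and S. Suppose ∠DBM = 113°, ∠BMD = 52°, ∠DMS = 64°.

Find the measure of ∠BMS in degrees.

∠BMS = 116°

1. ∠DSM = 67°  [cyclic DBMS, opposite ∠B+∠S]
2. ∠BDM = 15°  [△DBM]
3. ∠MDS = 49°  [△DMS]
4. ∠BSM = 15°  [same arc BM]
5. ∠MBS = 49°  [same arc MS]
6. ∠BMS = 116°  [△BMS]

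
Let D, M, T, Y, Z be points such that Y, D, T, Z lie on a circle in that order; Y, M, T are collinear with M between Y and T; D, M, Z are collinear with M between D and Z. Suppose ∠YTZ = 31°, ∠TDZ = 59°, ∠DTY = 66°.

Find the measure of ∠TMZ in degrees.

∠TMZ = 125°

1. ∠TYZ = 59°  [same arc TZ]
2. ∠DZY = 66°  [same arc YD]
3. ∠YMZ = 55°  [△YMZ]
4. ∠TMZ = 125°  [linear pair at M on YT]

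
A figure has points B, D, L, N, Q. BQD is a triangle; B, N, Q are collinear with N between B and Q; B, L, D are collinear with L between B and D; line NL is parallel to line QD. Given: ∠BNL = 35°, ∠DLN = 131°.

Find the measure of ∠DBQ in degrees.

1. ∠BLN = 49°  [linear pair at L on BD]
2. ∠LBN = 96°  [△BNL]
3. ∠DBQ = 96°  [N on BQ, L on BD]

∠DBQ = 96°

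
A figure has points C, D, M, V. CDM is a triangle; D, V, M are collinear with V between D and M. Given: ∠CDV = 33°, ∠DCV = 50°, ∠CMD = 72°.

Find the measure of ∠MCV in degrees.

∠MCV = 25°

1. ∠CVD = 97°  [△CDV]
2. ∠CMV = 72°  [V on ray MD]
3. ∠CVM = 83°  [linear pair at V on DM]
4. ∠MCV = 25°  [△CVM]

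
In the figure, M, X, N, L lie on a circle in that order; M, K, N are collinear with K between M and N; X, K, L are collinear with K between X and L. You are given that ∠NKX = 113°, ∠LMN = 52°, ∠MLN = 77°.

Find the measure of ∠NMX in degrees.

∠NMX = 62°

1. ∠LXN = 52°  [same arc NL]
2. ∠MXN = 103°  [cyclic MXNL, opposite ∠X+∠L]
3. ∠MNX = 15°  [△XKN]
4. ∠NMX = 62°  [△MXN]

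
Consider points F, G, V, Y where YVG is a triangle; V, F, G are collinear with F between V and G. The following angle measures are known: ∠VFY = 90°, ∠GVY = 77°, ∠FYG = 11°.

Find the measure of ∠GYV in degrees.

1. ∠GFY = 90°  [linear pair at F on VG]
2. ∠FGY = 79°  [△YFG]
3. ∠VGY = 79°  [F on ray GV]
4. ∠GYV = 24°  [△YVG]

∠GYV = 24°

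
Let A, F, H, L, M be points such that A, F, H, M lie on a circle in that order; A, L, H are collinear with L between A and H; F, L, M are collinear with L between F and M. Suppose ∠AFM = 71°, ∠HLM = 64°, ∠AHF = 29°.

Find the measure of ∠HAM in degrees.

∠HAM = 35°

1. ∠ALM = 116°  [linear pair at L on AH]
2. ∠AMF = 29°  [same arc AF]
3. ∠HAM = 35°  [△ALM]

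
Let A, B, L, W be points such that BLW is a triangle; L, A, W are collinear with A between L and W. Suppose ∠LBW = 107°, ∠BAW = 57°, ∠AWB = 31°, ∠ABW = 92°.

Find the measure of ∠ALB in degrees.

1. ∠BWL = 31°  [A on ray WL]
2. ∠BLW = 42°  [△BLW]
3. ∠ALB = 42°  [A on ray LW]

∠ALB = 42°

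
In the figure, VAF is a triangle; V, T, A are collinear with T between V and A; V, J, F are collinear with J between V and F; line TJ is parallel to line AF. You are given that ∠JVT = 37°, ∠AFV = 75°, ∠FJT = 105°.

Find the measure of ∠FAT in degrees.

1. ∠AVF = 37°  [T on VA, J on VF]
2. ∠FAV = 68°  [△VAF]
3. ∠FAT = 68°  [T on ray AV]

∠FAT = 68°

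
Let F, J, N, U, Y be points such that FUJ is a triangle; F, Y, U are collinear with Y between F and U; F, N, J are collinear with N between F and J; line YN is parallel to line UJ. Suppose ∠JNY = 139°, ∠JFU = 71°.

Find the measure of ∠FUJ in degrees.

1. ∠FNY = 41°  [linear pair at N on FJ]
2. ∠NFY = 71°  [Y on FU, N on FJ]
3. ∠FYN = 68°  [△FYN]
4. ∠FUJ = 68°  [YN∥UJ, corresponding at Y]

∠FUJ = 68°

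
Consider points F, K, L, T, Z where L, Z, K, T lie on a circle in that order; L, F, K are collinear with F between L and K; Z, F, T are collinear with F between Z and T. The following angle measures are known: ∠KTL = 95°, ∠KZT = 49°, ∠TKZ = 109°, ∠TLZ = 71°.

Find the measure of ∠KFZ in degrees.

∠KFZ = 58°

1. ∠KZL = 85°  [cyclic LZKT, opposite ∠Z+∠T]
2. ∠KTZ = 22°  [△ZKT]
3. ∠KLZ = 22°  [same arc ZK]
4. ∠LKZ = 73°  [△LZK]
5. ∠KFZ = 58°  [△ZFK]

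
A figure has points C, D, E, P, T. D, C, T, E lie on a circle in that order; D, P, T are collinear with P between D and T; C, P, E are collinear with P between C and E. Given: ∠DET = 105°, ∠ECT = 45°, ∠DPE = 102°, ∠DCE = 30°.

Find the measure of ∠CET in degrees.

∠CET = 72°

1. ∠EPT = 78°  [linear pair at P on DT]
2. ∠DTE = 30°  [same arc DE]
3. ∠CET = 72°  [△TPE]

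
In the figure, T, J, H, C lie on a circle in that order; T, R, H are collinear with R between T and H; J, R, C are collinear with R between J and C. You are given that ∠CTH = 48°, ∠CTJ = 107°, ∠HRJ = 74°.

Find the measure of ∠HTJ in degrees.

∠HTJ = 59°

1. ∠CJH = 48°  [same arc HC]
2. ∠CHJ = 73°  [cyclic TJHC, opposite ∠T+∠H]
3. ∠HCJ = 59°  [△JHC]
4. ∠HTJ = 59°  [same arc JH]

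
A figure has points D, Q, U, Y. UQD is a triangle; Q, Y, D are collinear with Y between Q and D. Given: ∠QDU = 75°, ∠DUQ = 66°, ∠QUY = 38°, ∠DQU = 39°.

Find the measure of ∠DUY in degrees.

∠DUY = 28°

1. ∠UDY = 75°  [Y on ray DQ]
2. ∠UQY = 39°  [Y on ray QD]
3. ∠QYU = 103°  [△UQY]
4. ∠DYU = 77°  [linear pair at Y on QD]
5. ∠DUY = 28°  [△UYD]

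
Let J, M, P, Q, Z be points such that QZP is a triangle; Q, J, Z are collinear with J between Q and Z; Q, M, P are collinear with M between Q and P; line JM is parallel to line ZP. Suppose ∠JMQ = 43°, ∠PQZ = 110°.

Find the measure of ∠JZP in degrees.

1. ∠QPZ = 43°  [JM∥ZP, corresponding at M]
2. ∠PZQ = 27°  [△QZP]
3. ∠JZP = 27°  [J on ray ZQ]

∠JZP = 27°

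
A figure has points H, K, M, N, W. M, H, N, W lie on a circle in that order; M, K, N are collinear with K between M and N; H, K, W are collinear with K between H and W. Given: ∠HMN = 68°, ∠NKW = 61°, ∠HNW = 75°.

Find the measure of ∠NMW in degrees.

∠NMW = 37°

1. ∠HWN = 68°  [same arc HN]
2. ∠NHW = 37°  [△HNW]
3. ∠NMW = 37°  [same arc NW]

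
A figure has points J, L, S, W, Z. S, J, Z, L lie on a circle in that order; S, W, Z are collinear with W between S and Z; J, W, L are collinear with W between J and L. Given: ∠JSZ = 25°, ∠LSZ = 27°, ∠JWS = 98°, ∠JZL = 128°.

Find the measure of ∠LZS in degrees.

∠LZS = 57°

1. ∠JLZ = 25°  [same arc JZ]
2. ∠LWZ = 98°  [vertical angles at W]
3. ∠LZS = 57°  [△ZWL]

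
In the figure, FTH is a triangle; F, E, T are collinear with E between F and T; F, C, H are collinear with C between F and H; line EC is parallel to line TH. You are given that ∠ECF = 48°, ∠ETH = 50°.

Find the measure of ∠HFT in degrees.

∠HFT = 82°

1. ∠FHT = 48°  [EC∥TH, corresponding at C]
2. ∠FTH = 50°  [E on ray TF]
3. ∠HFT = 82°  [△FTH]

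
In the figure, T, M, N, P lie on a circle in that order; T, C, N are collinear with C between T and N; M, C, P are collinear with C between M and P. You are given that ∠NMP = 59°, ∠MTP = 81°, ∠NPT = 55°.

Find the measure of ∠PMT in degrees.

1. ∠NTP = 59°  [same arc NP]
2. ∠PNT = 66°  [△TNP]
3. ∠PMT = 66°  [same arc TP]

∠PMT = 66°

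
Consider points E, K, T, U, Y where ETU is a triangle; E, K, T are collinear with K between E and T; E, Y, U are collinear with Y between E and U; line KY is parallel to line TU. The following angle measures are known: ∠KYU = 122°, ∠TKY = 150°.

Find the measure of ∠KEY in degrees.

∠KEY = 92°

1. ∠EYK = 58°  [linear pair at Y on EU]
2. ∠EKY = 30°  [linear pair at K on ET]
3. ∠KEY = 92°  [△EKY]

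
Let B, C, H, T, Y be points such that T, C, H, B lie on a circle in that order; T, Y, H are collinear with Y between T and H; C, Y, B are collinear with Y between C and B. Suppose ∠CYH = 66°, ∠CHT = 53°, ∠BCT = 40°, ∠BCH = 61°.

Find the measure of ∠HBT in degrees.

∠HBT = 79°

1. ∠BHT = 40°  [same arc TB]
2. ∠BTH = 61°  [same arc HB]
3. ∠HBT = 79°  [△THB]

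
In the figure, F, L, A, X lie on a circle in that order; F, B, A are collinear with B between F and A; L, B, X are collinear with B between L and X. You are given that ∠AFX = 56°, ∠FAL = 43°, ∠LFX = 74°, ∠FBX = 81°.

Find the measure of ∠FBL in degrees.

∠FBL = 99°

1. ∠ALX = 56°  [same arc AX]
2. ∠ABL = 81°  [△LBA]
3. ∠FBL = 99°  [linear pair at B on FA]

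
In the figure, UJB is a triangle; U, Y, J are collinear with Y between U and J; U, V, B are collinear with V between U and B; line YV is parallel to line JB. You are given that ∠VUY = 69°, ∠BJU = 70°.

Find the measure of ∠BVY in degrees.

∠BVY = 139°

1. ∠BUJ = 69°  [Y on UJ, V on UB]
2. ∠JBU = 41°  [△UJB]
3. ∠UVY = 41°  [YV∥JB, corresponding at V]
4. ∠BVY = 139°  [linear pair at V on UB]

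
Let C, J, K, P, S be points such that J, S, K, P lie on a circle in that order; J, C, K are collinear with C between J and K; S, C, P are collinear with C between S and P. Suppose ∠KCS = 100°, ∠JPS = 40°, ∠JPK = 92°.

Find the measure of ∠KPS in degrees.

1. ∠JCP = 100°  [vertical angles at C]
2. ∠KJP = 40°  [△JCP]
3. ∠JKP = 48°  [△JKP]
4. ∠KCP = 80°  [linear pair at C on JK]
5. ∠KPS = 52°  [△KCP]

∠KPS = 52°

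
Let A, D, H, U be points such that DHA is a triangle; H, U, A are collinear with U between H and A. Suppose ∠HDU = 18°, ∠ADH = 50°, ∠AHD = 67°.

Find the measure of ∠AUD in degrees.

∠AUD = 85°

1. ∠DHU = 67°  [U on ray HA]
2. ∠DUH = 95°  [△DHU]
3. ∠AUD = 85°  [linear pair at U on HA]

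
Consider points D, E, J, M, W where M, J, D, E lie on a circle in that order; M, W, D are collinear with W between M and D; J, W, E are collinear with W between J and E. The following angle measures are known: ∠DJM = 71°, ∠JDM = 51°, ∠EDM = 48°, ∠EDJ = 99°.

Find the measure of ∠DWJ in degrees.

∠DWJ = 106°

1. ∠DMJ = 58°  [△MJD]
2. ∠EJM = 48°  [same arc ME]
3. ∠JWM = 74°  [△MWJ]
4. ∠DWJ = 106°  [linear pair at W on MD]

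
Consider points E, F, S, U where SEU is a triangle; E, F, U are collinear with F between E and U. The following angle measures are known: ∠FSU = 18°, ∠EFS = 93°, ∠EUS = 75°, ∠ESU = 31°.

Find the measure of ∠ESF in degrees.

∠ESF = 13°

1. ∠SEU = 74°  [△SEU]
2. ∠FES = 74°  [F on ray EU]
3. ∠ESF = 13°  [△SEF]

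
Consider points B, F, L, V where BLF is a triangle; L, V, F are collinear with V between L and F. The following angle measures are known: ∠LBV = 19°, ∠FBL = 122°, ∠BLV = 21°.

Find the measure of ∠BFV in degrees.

1. ∠BLF = 21°  [V on ray LF]
2. ∠BFL = 37°  [△BLF]
3. ∠BFV = 37°  [V on ray FL]

∠BFV = 37°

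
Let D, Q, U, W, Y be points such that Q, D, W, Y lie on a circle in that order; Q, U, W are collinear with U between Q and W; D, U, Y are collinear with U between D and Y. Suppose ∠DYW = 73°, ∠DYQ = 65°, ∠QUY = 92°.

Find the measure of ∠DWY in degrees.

1. ∠DWQ = 65°  [same arc QD]
2. ∠DUW = 92°  [vertical angles at U]
3. ∠WDY = 23°  [△DUW]
4. ∠DWY = 84°  [△DWY]

∠DWY = 84°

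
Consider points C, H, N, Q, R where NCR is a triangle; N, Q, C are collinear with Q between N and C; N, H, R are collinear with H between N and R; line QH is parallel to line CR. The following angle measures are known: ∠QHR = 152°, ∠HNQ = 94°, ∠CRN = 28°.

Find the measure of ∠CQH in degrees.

1. ∠NHQ = 28°  [linear pair at H on NR]
2. ∠HQN = 58°  [△NQH]
3. ∠CQH = 122°  [linear pair at Q on NC]

∠CQH = 122°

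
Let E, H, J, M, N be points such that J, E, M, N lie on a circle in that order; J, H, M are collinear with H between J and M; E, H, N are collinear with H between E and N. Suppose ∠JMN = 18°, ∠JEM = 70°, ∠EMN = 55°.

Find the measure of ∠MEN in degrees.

1. ∠JNM = 110°  [cyclic JEMN, opposite ∠E+∠N]
2. ∠MJN = 52°  [△JMN]
3. ∠MEN = 52°  [same arc MN]

∠MEN = 52°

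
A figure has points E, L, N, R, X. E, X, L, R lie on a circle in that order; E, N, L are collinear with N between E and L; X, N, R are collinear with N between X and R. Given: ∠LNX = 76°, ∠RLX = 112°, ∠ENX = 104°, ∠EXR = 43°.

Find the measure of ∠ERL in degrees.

∠ERL = 102°

1. ∠ENR = 76°  [vertical angles at N]
2. ∠REX = 68°  [cyclic EXLR, opposite ∠E+∠L]
3. ∠ELR = 43°  [same arc ER]
4. ∠ERX = 69°  [△EXR]
5. ∠LER = 35°  [△ENR]
6. ∠ERL = 102°  [△ELR]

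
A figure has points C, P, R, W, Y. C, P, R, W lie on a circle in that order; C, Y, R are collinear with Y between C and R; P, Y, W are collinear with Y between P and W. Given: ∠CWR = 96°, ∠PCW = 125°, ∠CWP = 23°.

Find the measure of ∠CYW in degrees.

1. ∠CPW = 32°  [△CPW]
2. ∠CRW = 32°  [same arc CW]
3. ∠RCW = 52°  [△CRW]
4. ∠CYW = 105°  [△CYW]

∠CYW = 105°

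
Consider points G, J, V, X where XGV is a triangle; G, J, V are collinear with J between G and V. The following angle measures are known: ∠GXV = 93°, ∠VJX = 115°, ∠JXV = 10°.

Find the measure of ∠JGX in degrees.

1. ∠JVX = 55°  [△XJV]
2. ∠GVX = 55°  [J on ray VG]
3. ∠VGX = 32°  [△XGV]
4. ∠JGX = 32°  [J on ray GV]

∠JGX = 32°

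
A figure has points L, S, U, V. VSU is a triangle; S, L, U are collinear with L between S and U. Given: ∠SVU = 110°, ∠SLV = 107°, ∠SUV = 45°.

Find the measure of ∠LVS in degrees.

∠LVS = 48°

1. ∠USV = 25°  [△VSU]
2. ∠LSV = 25°  [L on ray SU]
3. ∠LVS = 48°  [△VSL]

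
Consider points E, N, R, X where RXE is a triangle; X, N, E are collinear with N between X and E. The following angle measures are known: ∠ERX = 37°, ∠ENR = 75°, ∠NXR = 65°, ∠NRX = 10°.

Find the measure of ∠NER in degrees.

1. ∠EXR = 65°  [N on ray XE]
2. ∠REX = 78°  [△RXE]
3. ∠NER = 78°  [N on ray EX]

∠NER = 78°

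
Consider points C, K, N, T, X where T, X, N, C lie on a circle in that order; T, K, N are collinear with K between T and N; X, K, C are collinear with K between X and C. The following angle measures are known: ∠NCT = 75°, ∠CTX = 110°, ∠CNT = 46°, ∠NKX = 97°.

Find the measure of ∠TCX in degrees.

1. ∠CTN = 59°  [△TNC]
2. ∠CKT = 97°  [vertical angles at K]
3. ∠TCX = 24°  [△TKC]

∠TCX = 24°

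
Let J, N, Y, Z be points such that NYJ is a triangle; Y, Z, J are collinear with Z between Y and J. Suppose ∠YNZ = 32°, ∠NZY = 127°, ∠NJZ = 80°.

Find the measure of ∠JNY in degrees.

∠JNY = 79°

1. ∠NYZ = 21°  [△NYZ]
2. ∠NJY = 80°  [Z on ray JY]
3. ∠JYN = 21°  [Z on ray YJ]
4. ∠JNY = 79°  [△NYJ]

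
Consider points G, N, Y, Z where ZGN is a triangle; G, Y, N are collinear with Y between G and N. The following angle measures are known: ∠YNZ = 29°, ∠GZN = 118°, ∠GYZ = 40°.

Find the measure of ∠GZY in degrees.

1. ∠GNZ = 29°  [Y on ray NG]
2. ∠NGZ = 33°  [△ZGN]
3. ∠YGZ = 33°  [Y on ray GN]
4. ∠GZY = 107°  [△ZGY]

∠GZY = 107°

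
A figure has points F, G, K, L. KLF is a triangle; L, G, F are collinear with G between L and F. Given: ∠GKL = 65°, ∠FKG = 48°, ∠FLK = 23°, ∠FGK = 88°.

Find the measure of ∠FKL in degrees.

∠FKL = 113°

1. ∠GFK = 44°  [△KGF]
2. ∠KFL = 44°  [G on ray FL]
3. ∠FKL = 113°  [△KLF]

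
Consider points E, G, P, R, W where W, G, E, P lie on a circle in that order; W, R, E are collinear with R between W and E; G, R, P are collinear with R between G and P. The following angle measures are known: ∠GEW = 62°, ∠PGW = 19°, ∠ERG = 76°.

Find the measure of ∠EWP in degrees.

1. ∠GPW = 62°  [same arc WG]
2. ∠PRW = 76°  [vertical angles at R]
3. ∠EWP = 42°  [△WRP]

∠EWP = 42°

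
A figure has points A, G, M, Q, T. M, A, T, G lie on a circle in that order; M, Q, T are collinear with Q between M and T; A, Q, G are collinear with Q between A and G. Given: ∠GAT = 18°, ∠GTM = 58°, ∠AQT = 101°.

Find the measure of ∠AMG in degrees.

1. ∠GMT = 18°  [same arc TG]
2. ∠GAM = 58°  [same arc MG]
3. ∠GQM = 101°  [vertical angles at Q]
4. ∠AGM = 61°  [△MQG]
5. ∠AMG = 61°  [△MAG]

∠AMG = 61°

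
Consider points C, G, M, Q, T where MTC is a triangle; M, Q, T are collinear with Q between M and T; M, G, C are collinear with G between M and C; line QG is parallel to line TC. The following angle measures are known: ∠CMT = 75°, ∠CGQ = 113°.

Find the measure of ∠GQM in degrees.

1. ∠GMQ = 75°  [Q on MT, G on MC]
2. ∠MGQ = 67°  [linear pair at G on MC]
3. ∠GQM = 38°  [△MQG]

∠GQM = 38°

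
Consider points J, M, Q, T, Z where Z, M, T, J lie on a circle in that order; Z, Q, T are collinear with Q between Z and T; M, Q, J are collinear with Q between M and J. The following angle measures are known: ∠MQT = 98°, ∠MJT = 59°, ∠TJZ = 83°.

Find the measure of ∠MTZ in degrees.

1. ∠MZT = 59°  [same arc MT]
2. ∠TMZ = 97°  [cyclic ZMTJ, opposite ∠M+∠J]
3. ∠MTZ = 24°  [△ZMT]

∠MTZ = 24°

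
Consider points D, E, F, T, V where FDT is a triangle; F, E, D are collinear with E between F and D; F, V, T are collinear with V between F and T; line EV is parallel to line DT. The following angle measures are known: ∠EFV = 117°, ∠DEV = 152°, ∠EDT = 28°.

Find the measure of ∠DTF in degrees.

∠DTF = 35°

1. ∠DFT = 117°  [E on FD, V on FT]
2. ∠FDT = 28°  [E on ray DF]
3. ∠DTF = 35°  [△FDT]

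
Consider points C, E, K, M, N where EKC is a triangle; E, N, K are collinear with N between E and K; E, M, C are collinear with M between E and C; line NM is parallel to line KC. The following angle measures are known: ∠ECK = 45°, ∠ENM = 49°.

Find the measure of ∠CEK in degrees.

∠CEK = 86°

1. ∠EMN = 45°  [NM∥KC, corresponding at M]
2. ∠MEN = 86°  [△ENM]
3. ∠CEK = 86°  [N on EK, M on EC]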